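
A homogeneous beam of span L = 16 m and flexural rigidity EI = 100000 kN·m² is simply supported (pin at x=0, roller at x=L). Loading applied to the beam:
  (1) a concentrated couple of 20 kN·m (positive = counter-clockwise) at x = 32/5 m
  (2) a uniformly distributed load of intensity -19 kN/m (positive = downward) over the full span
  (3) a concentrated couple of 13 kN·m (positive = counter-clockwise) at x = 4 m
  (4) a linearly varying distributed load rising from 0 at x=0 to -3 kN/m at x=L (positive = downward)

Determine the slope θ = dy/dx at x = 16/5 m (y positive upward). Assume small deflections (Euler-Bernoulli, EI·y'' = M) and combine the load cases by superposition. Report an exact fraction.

θ(16/5) = 10521167/375000000 rad

Load 1 — applied couple M₀=20 kN·m at a=32/5 m (b=L-a=48/5):
  θ_1 = (M₀x²/(2L)+C₁)/EI  [x≤a] with C₁=M₀(3b²-L²)/(6L)=64/15 = (20·(16/5)²/(2·16)+(64/15))/100000 = 1/9375 rad
Load 2 — uniform load w=-19 kN/m over full span:
  θ_2 = -w(L³-6Lx²+4x³)/(24EI) = -(-19)·(16³-6·16·(16/5)²+4·(16/5)³)/(24·100000) = 10032/390625 rad
Load 3 — applied couple M₀=13 kN·m at a=4 m (b=L-a=12):
  θ_3 = (M₀x²/(2L)+C₁)/EI  [x≤a] with C₁=M₀(3b²-L²)/(6L)=143/6 = (13·(16/5)²/(2·16)+(143/6))/100000 = 4199/15000000 rad
Load 4 — triangular load w₀=-3 kN/m (0→w₀ over full span):
  θ_4 = -w₀(7L⁴-30L²x²+15x⁴)/(360LEI) = -(-3)·(7·16⁴-30·16²·(16/5)²+15·(16/5)⁴)/(360·16·100000) = 11648/5859375 rad
Superposition: θ = Σ θ_i = 10521167/375000000 rad ≈ 0.028056 rad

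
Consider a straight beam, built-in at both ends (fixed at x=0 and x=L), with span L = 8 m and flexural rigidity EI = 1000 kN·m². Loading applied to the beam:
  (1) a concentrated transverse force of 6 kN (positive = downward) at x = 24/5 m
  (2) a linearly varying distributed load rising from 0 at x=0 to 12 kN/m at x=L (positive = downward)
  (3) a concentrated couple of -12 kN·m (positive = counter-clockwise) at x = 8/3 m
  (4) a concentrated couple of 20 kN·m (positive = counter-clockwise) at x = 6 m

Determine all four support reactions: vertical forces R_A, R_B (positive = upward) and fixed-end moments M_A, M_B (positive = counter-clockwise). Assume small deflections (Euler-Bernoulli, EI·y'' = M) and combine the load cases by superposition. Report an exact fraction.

R_A = 34649/2000 kN, M_A = 18229/500 kN·m, R_B = 73351/2000 kN, M_B = -26531/500 kN·m

Load 1 — point force P=6 kN at a=24/5 m (b=L-a=16/5):
  R_A = Pb²(3a+b)/L³ = 6·(16/5)²·(3·(24/5)+(16/5))/8³ = 264/125 kN
  M_A = Pab²/L² = 6·(24/5)·(16/5)²/8² = 576/125 kN·m
  R_B = Pa²(a+3b)/L³ = 6·(24/5)²·((24/5)+3·(16/5))/8³ = 486/125 kN
  M_B = -Pa²b/L² = -6·(24/5)²·(16/5)/8² = -864/125 kN·m
Load 2 — triangular load w₀=12 kN/m (0→w₀ over full span):
  R_A = 3w₀L/20 = 3·12·8/20 = 72/5 kN
  M_A = w₀L²/30 = 12·8²/30 = 128/5 kN·m
  R_B = 7w₀L/20 = 7·12·8/20 = 168/5 kN
  M_B = -w₀L²/20 = -12·8²/20 = -192/5 kN·m
Load 3 — applied couple M₀=-12 kN·m at a=8/3 m (b=L-a=16/3):
  R_A = 6M₀ab/L³ = 6·(-12)·(8/3)·(16/3)/8³ = -2 kN
  M_A = M₀b(2a-b)/L² = (-12)·(16/3)·(2·(8/3)-(16/3))/8² = 0 kN·m
  R_B = -6M₀ab/L³ = -6·(-12)·(8/3)·(16/3)/8³ = 2 kN
  M_B = M₀a(2b-a)/L² = (-12)·(8/3)·(2·(16/3)-(8/3))/8² = -4 kN·m
Load 4 — applied couple M₀=20 kN·m at a=6 m (b=L-a=2):
  R_A = 6M₀ab/L³ = 6·20·6·2/8³ = 45/16 kN
  M_A = M₀b(2a-b)/L² = 20·2·(2·6-2)/8² = 25/4 kN·m
  R_B = -6M₀ab/L³ = -6·20·6·2/8³ = -45/16 kN
  M_B = M₀a(2b-a)/L² = 20·6·(2·2-6)/8² = -15/4 kN·m
Superposition: R_A = 34649/2000 kN, M_A = 18229/500 kN·m, R_B = 73351/2000 kN, M_B = -26531/500 kN·m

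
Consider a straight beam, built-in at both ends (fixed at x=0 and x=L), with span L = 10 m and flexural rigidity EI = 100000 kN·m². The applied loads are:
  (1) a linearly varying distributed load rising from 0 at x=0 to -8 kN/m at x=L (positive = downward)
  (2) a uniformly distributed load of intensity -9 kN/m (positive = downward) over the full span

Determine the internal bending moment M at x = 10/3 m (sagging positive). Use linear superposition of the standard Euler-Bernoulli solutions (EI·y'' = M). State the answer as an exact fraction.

Load 1 — triangular load w₀=-8 kN/m (0→w₀ over full span):
  M_1 = 3w₀Lx/20 - w₀L²/30 - w₀x³/(6L) = 3·(-8)·10·(10/3)/20 - (-8)·10²/30 - (-8)·(10/3)³/(6·10) = -680/81 kN·m
Load 2 — uniform load w=-9 kN/m over full span:
  M_2 = wLx/2 - wL²/12 - wx²/2 = (-9)·10·(10/3)/2 - (-9)·10²/12 - (-9)·(10/3)²/2 = -25 kN·m
Superposition: M = Σ M_i = -2705/81 kN·m ≈ -33.395062 kN·m

M(10/3) = -2705/81 kN·m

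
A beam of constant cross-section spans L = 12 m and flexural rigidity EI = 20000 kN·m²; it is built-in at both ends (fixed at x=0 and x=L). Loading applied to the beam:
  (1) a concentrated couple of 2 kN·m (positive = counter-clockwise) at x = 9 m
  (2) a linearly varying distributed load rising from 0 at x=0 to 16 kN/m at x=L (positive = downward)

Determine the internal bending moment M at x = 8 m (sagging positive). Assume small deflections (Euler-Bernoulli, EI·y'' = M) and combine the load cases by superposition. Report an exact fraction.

Load 1 — applied couple M₀=2 kN·m at a=9 m (b=L-a=3):
  M_1 = R_Ax - M_A  [x≤a] with R_A=3/16, M_A=5/8 = (3/16)·8 - (5/8) = 7/8 kN·m
Load 2 — triangular load w₀=16 kN/m (0→w₀ over full span):
  M_2 = 3w₀Lx/20 - w₀L²/30 - w₀x³/(6L) = 3·16·12·8/20 - 16·12²/30 - 16·8³/(6·12) = 1792/45 kN·m
Superposition: M = Σ M_i = 14651/360 kN·m ≈ 40.697222 kN·m

M(8) = 14651/360 kN·m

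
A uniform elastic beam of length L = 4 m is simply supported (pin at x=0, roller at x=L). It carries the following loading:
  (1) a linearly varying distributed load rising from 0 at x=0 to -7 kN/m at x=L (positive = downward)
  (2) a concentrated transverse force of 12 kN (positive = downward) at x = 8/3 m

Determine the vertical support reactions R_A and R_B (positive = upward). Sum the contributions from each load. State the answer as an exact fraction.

Load 1 — triangular load w₀=-7 kN/m (0→w₀ over full span):
  R_A = w₀L/6 = (-7)·4/6 = -14/3 kN
  R_B = w₀L/3 = (-7)·4/3 = -28/3 kN
Load 2 — point force P=12 kN at a=8/3 m (b=L-a=4/3):
  R_A = Pb/L = 12·(4/3)/4 = 4 kN
  R_B = Pa/L = 12·(8/3)/4 = 8 kN
Superposition: R_A = -2/3 kN, R_B = -4/3 kN

R_A = -2/3 kN, R_B = -4/3 kN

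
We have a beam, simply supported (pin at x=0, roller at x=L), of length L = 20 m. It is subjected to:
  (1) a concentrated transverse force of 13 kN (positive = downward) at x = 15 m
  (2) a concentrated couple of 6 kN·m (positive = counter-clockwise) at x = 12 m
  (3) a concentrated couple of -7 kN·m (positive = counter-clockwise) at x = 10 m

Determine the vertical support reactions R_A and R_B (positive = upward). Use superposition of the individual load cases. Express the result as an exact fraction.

R_A = 16/5 kN, R_B = 49/5 kN

Load 1 — point force P=13 kN at a=15 m (b=L-a=5):
  R_A = Pb/L = 13·5/20 = 13/4 kN
  R_B = Pa/L = 13·15/20 = 39/4 kN
Load 2 — applied couple M₀=6 kN·m at a=12 m (b=L-a=8):
  R_A = M₀/L = 6/20 = 3/10 kN
  R_B = -M₀/L = -6/20 = -3/10 kN
Load 3 — applied couple M₀=-7 kN·m at a=10 m (b=L-a=10):
  R_A = M₀/L = (-7)/20 = -7/20 kN
  R_B = -M₀/L = -(-7)/20 = 7/20 kN
Superposition: R_A = 16/5 kN, R_B = 49/5 kN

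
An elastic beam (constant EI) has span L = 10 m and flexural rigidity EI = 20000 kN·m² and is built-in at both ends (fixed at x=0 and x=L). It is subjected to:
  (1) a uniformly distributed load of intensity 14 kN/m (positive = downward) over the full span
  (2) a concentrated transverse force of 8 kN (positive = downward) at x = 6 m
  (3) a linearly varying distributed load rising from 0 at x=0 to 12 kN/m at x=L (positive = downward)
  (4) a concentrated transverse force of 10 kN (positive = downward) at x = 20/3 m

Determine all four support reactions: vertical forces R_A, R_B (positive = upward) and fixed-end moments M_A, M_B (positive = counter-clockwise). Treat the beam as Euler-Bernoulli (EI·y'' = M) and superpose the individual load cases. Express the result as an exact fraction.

Load 1 — uniform load w=14 kN/m over full span:
  R_A = wL/2 = 14·10/2 = 70 kN
  M_A = wL²/12 = 14·10²/12 = 350/3 kN·m
  R_B = wL/2 = 14·10/2 = 70 kN
  M_B = -wL²/12 = -14·10²/12 = -350/3 kN·m
Load 2 — point force P=8 kN at a=6 m (b=L-a=4):
  R_A = Pb²(3a+b)/L³ = 8·4²·(3·6+4)/10³ = 352/125 kN
  M_A = Pab²/L² = 8·6·4²/10² = 192/25 kN·m
  R_B = Pa²(a+3b)/L³ = 8·6²·(6+3·4)/10³ = 648/125 kN
  M_B = -Pa²b/L² = -8·6²·4/10² = -288/25 kN·m
Load 3 — triangular load w₀=12 kN/m (0→w₀ over full span):
  R_A = 3w₀L/20 = 3·12·10/20 = 18 kN
  M_A = w₀L²/30 = 12·10²/30 = 40 kN·m
  R_B = 7w₀L/20 = 7·12·10/20 = 42 kN
  M_B = -w₀L²/20 = -12·10²/20 = -60 kN·m
Load 4 — point force P=10 kN at a=20/3 m (b=L-a=10/3):
  R_A = Pb²(3a+b)/L³ = 10·(10/3)²·(3·(20/3)+(10/3))/10³ = 70/27 kN
  M_A = Pab²/L² = 10·(20/3)·(10/3)²/10² = 200/27 kN·m
  R_B = Pa²(a+3b)/L³ = 10·(20/3)²·((20/3)+3·(10/3))/10³ = 200/27 kN
  M_B = -Pa²b/L² = -10·(20/3)²·(10/3)/10² = -400/27 kN·m
Superposition: R_A = 315254/3375 kN, M_A = 115934/675 kN·m, R_B = 420496/3375 kN, M_B = -137026/675 kN·m

R_A = 315254/3375 kN, M_A = 115934/675 kN·m, R_B = 420496/3375 kN, M_B = -137026/675 kN·m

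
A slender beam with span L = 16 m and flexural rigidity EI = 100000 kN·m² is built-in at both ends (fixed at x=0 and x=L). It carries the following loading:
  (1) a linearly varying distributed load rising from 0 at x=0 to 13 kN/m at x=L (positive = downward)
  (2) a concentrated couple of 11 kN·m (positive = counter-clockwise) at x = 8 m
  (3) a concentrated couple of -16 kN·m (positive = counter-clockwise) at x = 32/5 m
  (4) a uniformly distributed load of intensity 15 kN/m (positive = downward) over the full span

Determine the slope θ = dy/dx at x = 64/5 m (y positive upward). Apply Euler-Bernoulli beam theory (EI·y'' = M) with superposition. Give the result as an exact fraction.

Load 1 — triangular load w₀=13 kN/m (0→w₀ over full span):
  θ_1 = -w₀(2x(L-x)(L-2x)(x+2L)+x²(L-x)²)/(120LEI) = -13·(2·(64/5)·(16-(64/5))·(16-2·(64/5))·((64/5)+2·16)+(64/5)²·(16-(64/5))²)/(120·16·100000) = 13312/5859375 rad
Load 2 — applied couple M₀=11 kN·m at a=8 m (b=L-a=8):
  θ_2 = (R_Ax²/2 - M_Ax - M₀(x-a))/EI  [x>a] with R_A=33/32, M_A=11/4 = ((33/32)·(64/5)²/2 - (11/4)·(64/5) - 11·((64/5)-8))/100000 = -11/312500 rad
Load 3 — applied couple M₀=-16 kN·m at a=32/5 m (b=L-a=48/5):
  θ_3 = (R_Ax²/2 - M_Ax - M₀(x-a))/EI  [x>a] with R_A=-36/25, M_A=-48/25 = ((-36/25)·(64/5)²/2 - (-48/25)·(64/5) - (-16)·((64/5)-(32/5)))/100000 = 176/1953125 rad
Load 4 — uniform load w=15 kN/m over full span:
  θ_4 = -wx(L-x)(L-2x)/(12EI) = -15·(64/5)·(16-(64/5))·(16-2·(64/5))/(12·100000) = 384/78125 rad
Superposition: θ = Σ θ_i = 33947/4687500 rad ≈ 0.007242 rad

θ(64/5) = 33947/4687500 rad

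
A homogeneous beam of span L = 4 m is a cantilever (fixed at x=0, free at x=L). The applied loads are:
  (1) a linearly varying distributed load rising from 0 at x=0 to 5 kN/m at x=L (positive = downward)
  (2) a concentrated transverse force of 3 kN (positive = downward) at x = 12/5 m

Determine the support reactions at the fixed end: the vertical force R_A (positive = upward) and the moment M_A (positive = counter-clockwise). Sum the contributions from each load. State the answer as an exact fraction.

Load 1 — triangular load w₀=5 kN/m (0→w₀ over full span):
  R_A = w₀L/2 = 5·4/2 = 10 kN
  M_A = w₀L²/3 = 5·4²/3 = 80/3 kN·m
Load 2 — point force P=3 kN at a=12/5 m (b=L-a=8/5):
  R_A = P = 3 kN
  M_A = Pa = 3·(12/5) = 36/5 kN·m
Superposition: R_A = 13 kN, M_A = 508/15 kN·m

R_A = 13 kN, M_A = 508/15 kN·m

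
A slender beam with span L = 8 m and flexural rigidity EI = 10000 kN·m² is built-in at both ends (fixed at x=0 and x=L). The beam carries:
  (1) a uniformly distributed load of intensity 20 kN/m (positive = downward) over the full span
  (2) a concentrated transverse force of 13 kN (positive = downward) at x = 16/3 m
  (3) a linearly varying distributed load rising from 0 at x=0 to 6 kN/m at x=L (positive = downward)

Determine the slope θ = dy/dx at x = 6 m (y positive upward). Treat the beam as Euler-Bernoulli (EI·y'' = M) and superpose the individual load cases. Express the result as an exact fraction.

Load 1 — uniform load w=20 kN/m over full span:
  θ_1 = -wx(L-x)(L-2x)/(12EI) = -20·6·(8-6)·(8-2·6)/(12·10000) = 1/125 rad
Load 2 — point force P=13 kN at a=16/3 m (b=L-a=8/3):
  θ_2 = Pa²(L-x)(2bL-(3b+a)(L-x))/(2L³EI)  [x>a] = 13·(16/3)²·(8-6)·(2·(8/3)·8-(3·(8/3)+(16/3))·(8-6))/(2·8³·10000) = 13/11250 rad
Load 3 — triangular load w₀=6 kN/m (0→w₀ over full span):
  θ_3 = -w₀(2x(L-x)(L-2x)(x+2L)+x²(L-x)²)/(120LEI) = -6·(2·6·(8-6)·(8-2·6)·(6+2·8)+6²·(8-6)²)/(120·8·10000) = 123/100000 rad
Superposition: θ = Σ θ_i = 9347/900000 rad ≈ 0.010386 rad

θ(6) = 9347/900000 rad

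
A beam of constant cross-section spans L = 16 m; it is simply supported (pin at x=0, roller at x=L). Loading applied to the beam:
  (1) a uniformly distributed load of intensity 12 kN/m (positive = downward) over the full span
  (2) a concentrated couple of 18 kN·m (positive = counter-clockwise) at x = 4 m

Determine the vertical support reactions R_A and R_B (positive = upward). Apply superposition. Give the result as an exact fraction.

R_A = 777/8 kN, R_B = 759/8 kN

Load 1 — uniform load w=12 kN/m over full span:
  R_A = wL/2 = 12·16/2 = 96 kN
  R_B = wL/2 = 12·16/2 = 96 kN
Load 2 — applied couple M₀=18 kN·m at a=4 m (b=L-a=12):
  R_A = M₀/L = 18/16 = 9/8 kN
  R_B = -M₀/L = -18/16 = -9/8 kN
Superposition: R_A = 777/8 kN, R_B = 759/8 kN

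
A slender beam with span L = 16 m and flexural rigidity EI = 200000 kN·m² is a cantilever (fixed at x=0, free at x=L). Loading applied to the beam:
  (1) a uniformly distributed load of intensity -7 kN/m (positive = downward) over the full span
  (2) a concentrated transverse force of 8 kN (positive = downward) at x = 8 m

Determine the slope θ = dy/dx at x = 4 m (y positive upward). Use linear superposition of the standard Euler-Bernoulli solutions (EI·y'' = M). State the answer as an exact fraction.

θ(4) = 241/18750 rad

Load 1 — uniform load w=-7 kN/m over full span:
  θ_1 = -wx(x²-3Lx+3L²)/(6EI) = -(-7)·4·(4²-3·16·4+3·16²)/(6·200000) = 259/18750 rad
Load 2 — point force P=8 kN at a=8 m (b=L-a=8):
  θ_2 = -Px(2a-x)/(2EI)  [x≤a] = -8·4·(2·8-4)/(2·200000) = -3/3125 rad
Superposition: θ = Σ θ_i = 241/18750 rad ≈ 0.012853 rad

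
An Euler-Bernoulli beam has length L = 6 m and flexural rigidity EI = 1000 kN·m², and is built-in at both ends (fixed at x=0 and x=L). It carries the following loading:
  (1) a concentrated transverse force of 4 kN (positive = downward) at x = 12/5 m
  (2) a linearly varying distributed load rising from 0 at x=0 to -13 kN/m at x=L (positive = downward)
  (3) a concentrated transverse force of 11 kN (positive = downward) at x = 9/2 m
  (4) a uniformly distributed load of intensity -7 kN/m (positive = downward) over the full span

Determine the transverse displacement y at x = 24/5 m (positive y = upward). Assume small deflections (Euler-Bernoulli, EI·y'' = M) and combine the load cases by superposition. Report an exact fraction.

y(24/5) = 3619449/250000000 m

Load 1 — point force P=4 kN at a=12/5 m (b=L-a=18/5):
  y_1 = -Pa²(L-x)²(3bL-(3b+a)(L-x))/(6L³EI)  [x>a] = -4·(12/5)²·(6-(24/5))²·(3·(18/5)·6-(3·(18/5)+(12/5))·(6-(24/5)))/(6·6³·1000) = -2448/1953125 m
Load 2 — triangular load w₀=-13 kN/m (0→w₀ over full span):
  y_2 = -w₀x²(L-x)²(x+2L)/(120LEI) = -(-13)·(24/5)²·(6-(24/5))²·((24/5)+2·6)/(120·6·1000) = 19656/1953125 m
Load 3 — point force P=11 kN at a=9/2 m (b=L-a=3/2):
  y_3 = -Pa²(L-x)²(3bL-(3b+a)(L-x))/(6L³EI)  [x>a] = -11·(9/2)²·(6-(24/5))²·(3·(3/2)·6-(3·(3/2)+(9/2))·(6-(24/5)))/(6·6³·1000) = -8019/2000000 m
Load 4 — uniform load w=-7 kN/m over full span:
  y_4 = -wx²(L-x)²/(24EI) = -(-7)·(24/5)²·(6-(24/5))²/(24·1000) = 756/78125 m
Superposition: y = Σ y_i = 3619449/250000000 m ≈ 0.014478 m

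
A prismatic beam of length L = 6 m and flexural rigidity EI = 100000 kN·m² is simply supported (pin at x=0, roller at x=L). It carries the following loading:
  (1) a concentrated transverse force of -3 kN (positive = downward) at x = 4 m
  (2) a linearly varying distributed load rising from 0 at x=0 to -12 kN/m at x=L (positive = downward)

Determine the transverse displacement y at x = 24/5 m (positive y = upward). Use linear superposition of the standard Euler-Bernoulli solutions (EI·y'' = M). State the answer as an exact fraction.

Load 1 — point force P=-3 kN at a=4 m (b=L-a=2):
  y_1 = -Pa(L-x)(2Lx-a²-x²)/(6LEI)  [x>a] = -(-3)·4·(6-(24/5))·(2·6·(24/5)-4²-(24/5)²)/(6·6·100000) = 29/390625 m
Load 2 — triangular load w₀=-12 kN/m (0→w₀ over full span):
  y_2 = -w₀x(7L⁴-10L²x²+3x⁴)/(360LEI) = -(-12)·(24/5)·(7·6⁴-10·6²·(24/5)²+3·(24/5)⁴)/(360·6·100000) = 30861/48828125 m
Superposition: y = Σ y_i = 34486/48828125 m ≈ 0.000706 m

y(24/5) = 34486/48828125 m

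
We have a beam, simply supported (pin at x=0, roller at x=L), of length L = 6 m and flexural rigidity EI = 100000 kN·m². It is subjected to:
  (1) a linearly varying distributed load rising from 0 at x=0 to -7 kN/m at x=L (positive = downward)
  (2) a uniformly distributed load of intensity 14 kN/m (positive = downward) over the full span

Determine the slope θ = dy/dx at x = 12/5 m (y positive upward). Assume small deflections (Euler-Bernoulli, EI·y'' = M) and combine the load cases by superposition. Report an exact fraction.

Load 1 — triangular load w₀=-7 kN/m (0→w₀ over full span):
  θ_1 = -w₀(7L⁴-30L²x²+15x⁴)/(360LEI) = -(-7)·(7·6⁴-30·6²·(12/5)²+15·(12/5)⁴)/(360·6·100000) = 6783/62500000 rad
Load 2 — uniform load w=14 kN/m over full span:
  θ_2 = -w(L³-6Lx²+4x³)/(24EI) = -14·(6³-6·6·(12/5)²+4·(12/5)³)/(24·100000) = -2331/6250000 rad
Superposition: θ = Σ θ_i = -16527/62500000 rad ≈ -0.000264 rad

θ(12/5) = -16527/62500000 rad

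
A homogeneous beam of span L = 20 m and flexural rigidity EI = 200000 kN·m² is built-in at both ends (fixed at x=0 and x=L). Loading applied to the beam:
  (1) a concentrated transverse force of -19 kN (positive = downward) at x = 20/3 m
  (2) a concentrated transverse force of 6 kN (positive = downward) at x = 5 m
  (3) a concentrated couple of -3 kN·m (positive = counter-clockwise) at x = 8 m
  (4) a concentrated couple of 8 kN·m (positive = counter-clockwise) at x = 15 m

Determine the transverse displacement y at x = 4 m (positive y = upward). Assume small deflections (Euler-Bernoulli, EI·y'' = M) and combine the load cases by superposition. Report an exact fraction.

y(4) = 2071807/2025000000 m

Load 1 — point force P=-19 kN at a=20/3 m (b=L-a=40/3):
  y_1 = -Pb²x²(3aL-(3a+b)x)/(6L³EI)  [x≤a] = -(-19)·(40/3)²·4²·(3·(20/3)·20-(3·(20/3)+(40/3))·4)/(6·20³·200000) = 76/50625 m
Load 2 — point force P=6 kN at a=5 m (b=L-a=15):
  y_2 = -Pb²x²(3aL-(3a+b)x)/(6L³EI)  [x≤a] = -6·15²·4²·(3·5·20-(3·5+15)·4)/(6·20³·200000) = -81/200000 m
Load 3 — applied couple M₀=-3 kN·m at a=8 m (b=L-a=12):
  y_3 = (R_Ax³/6 - M_Ax²/2)/EI  [x≤a] with R_A=-27/125, M_A=-9/25 = ((-27/125)·4³/6 - (-9/25)·4²/2)/200000 = 9/3125000 m
Load 4 — applied couple M₀=8 kN·m at a=15 m (b=L-a=5):
  y_4 = (R_Ax³/6 - M_Ax²/2)/EI  [x≤a] with R_A=9/20, M_A=5/2 = ((9/20)·4³/6 - (5/2)·4²/2)/200000 = -19/250000 m
Superposition: y = Σ y_i = 2071807/2025000000 m ≈ 0.001023 m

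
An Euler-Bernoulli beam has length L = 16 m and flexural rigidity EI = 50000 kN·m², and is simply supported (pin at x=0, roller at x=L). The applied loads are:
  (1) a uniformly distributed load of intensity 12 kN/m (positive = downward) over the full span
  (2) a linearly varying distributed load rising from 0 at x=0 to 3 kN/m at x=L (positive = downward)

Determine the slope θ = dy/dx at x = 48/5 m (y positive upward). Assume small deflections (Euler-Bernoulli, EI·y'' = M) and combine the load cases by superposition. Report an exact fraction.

Load 1 — uniform load w=12 kN/m over full span:
  θ_1 = -w(L³-6Lx²+4x³)/(24EI) = -12·(16³-6·16·(48/5)²+4·(48/5)³)/(24·50000) = 4736/390625 rad
Load 2 — triangular load w₀=3 kN/m (0→w₀ over full span):
  θ_2 = -w₀(7L⁴-30L²x²+15x⁴)/(360LEI) = -3·(7·16⁴-30·16²·(48/5)²+15·(48/5)⁴)/(360·16·50000) = 7424/5859375 rad
Superposition: θ = Σ θ_i = 78464/5859375 rad ≈ 0.013391 rad

θ(48/5) = 78464/5859375 rad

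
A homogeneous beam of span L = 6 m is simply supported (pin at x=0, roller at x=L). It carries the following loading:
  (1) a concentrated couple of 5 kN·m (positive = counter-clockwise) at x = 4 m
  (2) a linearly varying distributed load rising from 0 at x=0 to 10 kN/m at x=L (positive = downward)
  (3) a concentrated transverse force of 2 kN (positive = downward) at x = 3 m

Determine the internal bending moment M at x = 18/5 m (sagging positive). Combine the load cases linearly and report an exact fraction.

Load 1 — applied couple M₀=5 kN·m at a=4 m (b=L-a=2):
  M_1 = M₀x/L  [x≤a] = 5·(18/5)/6 = 3 kN·m
Load 2 — triangular load w₀=10 kN/m (0→w₀ over full span):
  M_2 = w₀Lx/6 - w₀x³/(6L) = 10·6·(18/5)/6 - 10·(18/5)³/(6·6) = 576/25 kN·m
Load 3 — point force P=2 kN at a=3 m (b=L-a=3):
  M_3 = Pa(L-x)/L  [x>a] = 2·3·(6-(18/5))/6 = 12/5 kN·m
Superposition: M = Σ M_i = 711/25 kN·m ≈ 28.440000 kN·m

M(18/5) = 711/25 kN·m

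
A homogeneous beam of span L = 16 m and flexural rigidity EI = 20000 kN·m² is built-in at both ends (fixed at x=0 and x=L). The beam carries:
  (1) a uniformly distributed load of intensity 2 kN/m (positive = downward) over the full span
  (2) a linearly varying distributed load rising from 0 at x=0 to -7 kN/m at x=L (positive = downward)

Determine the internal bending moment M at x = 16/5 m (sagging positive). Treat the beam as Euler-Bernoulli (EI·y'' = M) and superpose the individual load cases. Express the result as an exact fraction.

Load 1 — uniform load w=2 kN/m over full span:
  M_1 = wLx/2 - wL²/12 - wx²/2 = 2·16·(16/5)/2 - 2·16²/12 - 2·(16/5)²/2 = -128/75 kN·m
Load 2 — triangular load w₀=-7 kN/m (0→w₀ over full span):
  M_2 = 3w₀Lx/20 - w₀L²/30 - w₀x³/(6L) = 3·(-7)·16·(16/5)/20 - (-7)·16²/30 - (-7)·(16/5)³/(6·16) = 3136/375 kN·m
Superposition: M = Σ M_i = 832/125 kN·m ≈ 6.656000 kN·m

M(16/5) = 832/125 kN·m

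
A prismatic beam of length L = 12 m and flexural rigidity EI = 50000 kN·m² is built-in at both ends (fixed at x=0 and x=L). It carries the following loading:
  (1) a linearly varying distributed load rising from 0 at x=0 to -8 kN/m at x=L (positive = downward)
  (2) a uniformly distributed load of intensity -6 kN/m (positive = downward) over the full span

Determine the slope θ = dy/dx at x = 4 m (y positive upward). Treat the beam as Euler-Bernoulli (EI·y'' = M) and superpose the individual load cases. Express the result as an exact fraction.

θ(4) = 308/140625 rad

Load 1 — triangular load w₀=-8 kN/m (0→w₀ over full span):
  θ_1 = -w₀(2x(L-x)(L-2x)(x+2L)+x²(L-x)²)/(120LEI) = -(-8)·(2·4·(12-4)·(12-2·4)·(4+2·12)+4²·(12-4)²)/(120·12·50000) = 128/140625 rad
Load 2 — uniform load w=-6 kN/m over full span:
  θ_2 = -wx(L-x)(L-2x)/(12EI) = -(-6)·4·(12-4)·(12-2·4)/(12·50000) = 4/3125 rad
Superposition: θ = Σ θ_i = 308/140625 rad ≈ 0.002190 rad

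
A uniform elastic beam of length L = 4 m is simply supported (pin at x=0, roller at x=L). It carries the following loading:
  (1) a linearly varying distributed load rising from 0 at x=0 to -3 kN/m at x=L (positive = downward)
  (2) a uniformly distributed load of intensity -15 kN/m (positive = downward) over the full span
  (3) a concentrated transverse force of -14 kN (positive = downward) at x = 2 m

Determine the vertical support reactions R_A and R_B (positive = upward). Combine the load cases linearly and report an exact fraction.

R_A = -39 kN, R_B = -41 kN

Load 1 — triangular load w₀=-3 kN/m (0→w₀ over full span):
  R_A = w₀L/6 = (-3)·4/6 = -2 kN
  R_B = w₀L/3 = (-3)·4/3 = -4 kN
Load 2 — uniform load w=-15 kN/m over full span:
  R_A = wL/2 = (-15)·4/2 = -30 kN
  R_B = wL/2 = (-15)·4/2 = -30 kN
Load 3 — point force P=-14 kN at a=2 m (b=L-a=2):
  R_A = Pb/L = (-14)·2/4 = -7 kN
  R_B = Pa/L = (-14)·2/4 = -7 kN
Superposition: R_A = -39 kN, R_B = -41 kN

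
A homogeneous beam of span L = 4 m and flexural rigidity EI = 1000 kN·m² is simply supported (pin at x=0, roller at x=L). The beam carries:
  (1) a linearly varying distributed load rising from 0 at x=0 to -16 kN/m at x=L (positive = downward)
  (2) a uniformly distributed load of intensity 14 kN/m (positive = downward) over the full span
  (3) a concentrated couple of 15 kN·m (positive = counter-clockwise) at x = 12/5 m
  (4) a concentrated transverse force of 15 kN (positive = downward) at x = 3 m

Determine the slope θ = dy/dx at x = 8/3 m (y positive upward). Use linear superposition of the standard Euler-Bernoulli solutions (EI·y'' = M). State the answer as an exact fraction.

Load 1 — triangular load w₀=-16 kN/m (0→w₀ over full span):
  θ_1 = -w₀(7L⁴-30L²x²+15x⁴)/(360LEI) = -(-16)·(7·4⁴-30·4²·(8/3)²+15·(8/3)⁴)/(360·4·1000) = -1456/151875 rad
Load 2 — uniform load w=14 kN/m over full span:
  θ_2 = -w(L³-6Lx²+4x³)/(24EI) = -14·(4³-6·4·(8/3)²+4·(8/3)³)/(24·1000) = 182/10125 rad
Load 3 — applied couple M₀=15 kN·m at a=12/5 m (b=L-a=8/5):
  θ_3 = (M₀x²/(2L)-M₀(x-a)+C₁)/EI  [x>a] with C₁=M₀(3b²-L²)/(6L)=-26/5 = (15·(8/3)²/(2·4)-15·((8/3)-(12/5))+(-26/5))/1000 = 31/7500 rad
Load 4 — point force P=15 kN at a=3 m (b=L-a=1):
  θ_4 = -Pb(L²-b²-3x²)/(6LEI)  [x≤a] = -15·1·(4²-1²-3·(8/3)²)/(6·4·1000) = 19/4800 rad
Superposition: θ = Σ θ_i = 160187/9720000 rad ≈ 0.016480 rad

θ(8/3) = 160187/9720000 rad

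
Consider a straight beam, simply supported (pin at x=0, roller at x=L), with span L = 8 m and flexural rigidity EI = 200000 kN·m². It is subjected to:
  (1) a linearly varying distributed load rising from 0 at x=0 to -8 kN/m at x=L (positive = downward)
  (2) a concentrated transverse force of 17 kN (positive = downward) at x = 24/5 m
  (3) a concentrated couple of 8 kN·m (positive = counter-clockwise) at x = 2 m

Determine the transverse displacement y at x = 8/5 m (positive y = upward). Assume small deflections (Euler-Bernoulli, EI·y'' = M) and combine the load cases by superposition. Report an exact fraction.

Load 1 — triangular load w₀=-8 kN/m (0→w₀ over full span):
  y_1 = -w₀x(7L⁴-10L²x²+3x⁴)/(360LEI) = -(-8)·(8/5)·(7·8⁴-10·8²·(8/5)²+3·(8/5)⁴)/(360·8·200000) = 88064/146484375 m
Load 2 — point force P=17 kN at a=24/5 m (b=L-a=16/5):
  y_2 = -Pbx(L²-b²-x²)/(6LEI)  [x≤a] = -17·(16/5)·(8/5)·(8²-(16/5)²-(8/5)²)/(6·8·200000) = -544/1171875 m
Load 3 — applied couple M₀=8 kN·m at a=2 m (b=L-a=6):
  y_3 = (M₀x³/(6L)+C₁x)/EI  [x≤a] with C₁=M₀(3b²-L²)/(6L)=22/3 = (8·(8/5)³/(6·8)+(22/3)·(8/5))/200000 = 97/1562500 m
Superposition: y = Σ y_i = 38877/195312500 m ≈ 0.000199 m

y(8/5) = 38877/195312500 m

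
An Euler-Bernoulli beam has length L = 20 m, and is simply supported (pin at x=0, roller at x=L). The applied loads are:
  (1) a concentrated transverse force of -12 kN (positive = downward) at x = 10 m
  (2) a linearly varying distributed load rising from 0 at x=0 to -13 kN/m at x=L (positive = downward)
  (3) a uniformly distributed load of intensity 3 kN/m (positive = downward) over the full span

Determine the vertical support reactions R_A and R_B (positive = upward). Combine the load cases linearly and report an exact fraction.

Load 1 — point force P=-12 kN at a=10 m (b=L-a=10):
  R_A = Pb/L = (-12)·10/20 = -6 kN
  R_B = Pa/L = (-12)·10/20 = -6 kN
Load 2 — triangular load w₀=-13 kN/m (0→w₀ over full span):
  R_A = w₀L/6 = (-13)·20/6 = -130/3 kN
  R_B = w₀L/3 = (-13)·20/3 = -260/3 kN
Load 3 — uniform load w=3 kN/m over full span:
  R_A = wL/2 = 3·20/2 = 30 kN
  R_B = wL/2 = 3·20/2 = 30 kN
Superposition: R_A = -58/3 kN, R_B = -188/3 kN

R_A = -58/3 kN, R_B = -188/3 kN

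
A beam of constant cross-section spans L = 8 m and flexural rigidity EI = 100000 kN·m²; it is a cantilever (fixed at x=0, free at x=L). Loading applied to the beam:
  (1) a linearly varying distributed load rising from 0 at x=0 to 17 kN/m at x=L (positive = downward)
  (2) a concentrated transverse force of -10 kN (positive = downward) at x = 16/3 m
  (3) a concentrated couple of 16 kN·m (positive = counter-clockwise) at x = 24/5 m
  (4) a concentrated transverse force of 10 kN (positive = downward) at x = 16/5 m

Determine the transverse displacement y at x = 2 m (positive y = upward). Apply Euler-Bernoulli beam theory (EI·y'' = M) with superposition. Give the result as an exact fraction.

Load 1 — triangular load w₀=17 kN/m (0→w₀ over full span):
  y_1 = (w₀Lx³/12-w₀L²x²/6-w₀x⁵/(120L))/EI = (17·8·2³/12-17·8²·2²/6-17·2⁵/(120·8))/100000 = -19057/3000000 m
Load 2 — point force P=-10 kN at a=16/3 m (b=L-a=8/3):
  y_2 = -Px²(3a-x)/(6EI)  [x≤a] = -(-10)·2²·(3·(16/3)-2)/(6·100000) = 7/7500 m
Load 3 — applied couple M₀=16 kN·m at a=24/5 m (b=L-a=16/5):
  y_3 = M₀x²/(2EI)  [x≤a] = 16·2²/(2·100000) = 1/3125 m
Load 4 — point force P=10 kN at a=16/5 m (b=L-a=24/5):
  y_4 = -Px²(3a-x)/(6EI)  [x≤a] = -10·2²·(3·(16/5)-2)/(6·100000) = -19/37500 m
Superposition: y = Σ y_i = -16817/3000000 m ≈ -0.005606 m

y(2) = -16817/3000000 m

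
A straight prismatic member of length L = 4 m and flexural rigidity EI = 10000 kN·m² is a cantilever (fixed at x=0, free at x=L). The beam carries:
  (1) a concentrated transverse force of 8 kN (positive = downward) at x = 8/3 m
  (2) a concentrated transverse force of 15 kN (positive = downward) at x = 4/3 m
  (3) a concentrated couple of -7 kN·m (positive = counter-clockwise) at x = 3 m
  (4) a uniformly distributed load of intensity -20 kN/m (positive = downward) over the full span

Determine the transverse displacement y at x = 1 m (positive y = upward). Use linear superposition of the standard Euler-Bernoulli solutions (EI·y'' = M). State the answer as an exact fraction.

Load 1 — point force P=8 kN at a=8/3 m (b=L-a=4/3):
  y_1 = -Px²(3a-x)/(6EI)  [x≤a] = -8·1²·(3·(8/3)-1)/(6·10000) = -7/7500 m
Load 2 — point force P=15 kN at a=4/3 m (b=L-a=8/3):
  y_2 = -Px²(3a-x)/(6EI)  [x≤a] = -15·1²·(3·(4/3)-1)/(6·10000) = -3/4000 m
Load 3 — applied couple M₀=-7 kN·m at a=3 m (b=L-a=1):
  y_3 = M₀x²/(2EI)  [x≤a] = (-7)·1²/(2·10000) = -7/20000 m
Load 4 — uniform load w=-20 kN/m over full span:
  y_4 = -wx²(x²-4Lx+6L²)/(24EI) = -(-20)·1²·(1²-4·4·1+6·4²)/(24·10000) = 27/4000 m
Superposition: y = Σ y_i = 283/60000 m ≈ 0.004717 m

y(1) = 283/60000 m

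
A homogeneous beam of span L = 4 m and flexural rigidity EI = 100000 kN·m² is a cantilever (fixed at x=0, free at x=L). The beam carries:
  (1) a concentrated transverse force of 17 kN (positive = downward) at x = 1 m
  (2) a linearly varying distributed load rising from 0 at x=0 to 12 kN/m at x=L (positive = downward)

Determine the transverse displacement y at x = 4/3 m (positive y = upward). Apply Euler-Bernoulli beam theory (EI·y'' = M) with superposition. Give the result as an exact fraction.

Load 1 — point force P=17 kN at a=1 m (b=L-a=3):
  y_1 = -Pa²(3x-a)/(6EI)  [x>a] = -17·1²·(3·(4/3)-1)/(6·100000) = -17/200000 m
Load 2 — triangular load w₀=12 kN/m (0→w₀ over full span):
  y_2 = (w₀Lx³/12-w₀L²x²/6-w₀x⁵/(120L))/EI = (12·4·(4/3)³/12-12·4²·(4/3)²/6-12·(4/3)⁵/(120·4))/100000 = -1804/3796875 m
Superposition: y = Σ y_i = -136111/243000000 m ≈ -0.000560 m

y(4/3) = -136111/243000000 m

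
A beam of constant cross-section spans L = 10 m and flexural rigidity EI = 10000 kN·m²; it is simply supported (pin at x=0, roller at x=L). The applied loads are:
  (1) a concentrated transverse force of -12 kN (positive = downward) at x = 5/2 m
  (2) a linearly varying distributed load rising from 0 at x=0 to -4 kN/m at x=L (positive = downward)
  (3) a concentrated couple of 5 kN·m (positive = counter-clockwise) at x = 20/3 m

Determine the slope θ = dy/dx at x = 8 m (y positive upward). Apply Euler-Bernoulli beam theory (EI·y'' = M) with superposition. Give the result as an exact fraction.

Load 1 — point force P=-12 kN at a=5/2 m (b=L-a=15/2):
  θ_1 = -Pa(2L²-6Lx+3x²+a²)/(6LEI)  [x>a] = -(-12)·(5/2)·(2·10²-6·10·8+3·8²+(5/2)²)/(6·10·10000) = -327/80000 rad
Load 2 — triangular load w₀=-4 kN/m (0→w₀ over full span):
  θ_2 = -w₀(7L⁴-30L²x²+15x⁴)/(360LEI) = -(-4)·(7·10⁴-30·10²·8²+15·8⁴)/(360·10·10000) = -757/112500 rad
Load 3 — applied couple M₀=5 kN·m at a=20/3 m (b=L-a=10/3):
  θ_3 = (M₀x²/(2L)-M₀(x-a)+C₁)/EI  [x>a] with C₁=M₀(3b²-L²)/(6L)=-50/9 = (5·8²/(2·10)-5·(8-(20/3))+(-50/9))/10000 = 17/45000 rad
Superposition: θ = Σ θ_i = -37579/3600000 rad ≈ -0.010439 rad

θ(8) = -37579/3600000 rad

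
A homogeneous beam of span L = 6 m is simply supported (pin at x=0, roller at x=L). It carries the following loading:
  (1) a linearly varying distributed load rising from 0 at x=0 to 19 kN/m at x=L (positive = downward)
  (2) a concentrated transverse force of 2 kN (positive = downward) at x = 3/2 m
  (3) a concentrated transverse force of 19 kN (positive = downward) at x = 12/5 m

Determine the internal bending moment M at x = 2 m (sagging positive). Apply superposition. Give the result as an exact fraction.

Load 1 — triangular load w₀=19 kN/m (0→w₀ over full span):
  M_1 = w₀Lx/6 - w₀x³/(6L) = 19·6·2/6 - 19·2³/(6·6) = 304/9 kN·m
Load 2 — point force P=2 kN at a=3/2 m (b=L-a=9/2):
  M_2 = Pa(L-x)/L  [x>a] = 2·(3/2)·(6-2)/6 = 2 kN·m
Load 3 — point force P=19 kN at a=12/5 m (b=L-a=18/5):
  M_3 = Pbx/L  [x≤a] = 19·(18/5)·2/6 = 114/5 kN·m
Superposition: M = Σ M_i = 2636/45 kN·m ≈ 58.577778 kN·m

M(2) = 2636/45 kN·m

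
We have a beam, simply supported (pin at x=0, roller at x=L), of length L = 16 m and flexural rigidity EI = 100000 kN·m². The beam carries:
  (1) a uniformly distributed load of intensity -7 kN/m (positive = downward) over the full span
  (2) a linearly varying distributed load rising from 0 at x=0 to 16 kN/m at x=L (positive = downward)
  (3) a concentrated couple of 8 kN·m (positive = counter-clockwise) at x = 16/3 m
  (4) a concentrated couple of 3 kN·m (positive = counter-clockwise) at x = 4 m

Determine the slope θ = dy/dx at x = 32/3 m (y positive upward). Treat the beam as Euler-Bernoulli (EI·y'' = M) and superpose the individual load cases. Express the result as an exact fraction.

Load 1 — uniform load w=-7 kN/m over full span:
  θ_1 = -w(L³-6Lx²+4x³)/(24EI) = -(-7)·(16³-6·16·(32/3)²+4·(32/3)³)/(24·100000) = -1456/253125 rad
Load 2 — triangular load w₀=16 kN/m (0→w₀ over full span):
  θ_2 = -w₀(7L⁴-30L²x²+15x⁴)/(360LEI) = -16·(7·16⁴-30·16²·(32/3)²+15·(32/3)⁴)/(360·16·100000) = 23296/3796875 rad
Load 3 — applied couple M₀=8 kN·m at a=16/3 m (b=L-a=32/3):
  θ_3 = (M₀x²/(2L)-M₀(x-a)+C₁)/EI  [x>a] with C₁=M₀(3b²-L²)/(6L)=64/9 = (8·(32/3)²/(2·16)-8·((32/3)-(16/3))+(64/9))/100000 = -2/28125 rad
Load 4 — applied couple M₀=3 kN·m at a=4 m (b=L-a=12):
  θ_4 = (M₀x²/(2L)-M₀(x-a)+C₁)/EI  [x>a] with C₁=M₀(3b²-L²)/(6L)=11/2 = (3·(32/3)²/(2·16)-3·((32/3)-4)+(11/2))/100000 = -23/600000 rad
Superposition: θ = Σ θ_i = 66589/243000000 rad ≈ 0.000274 rad

θ(32/3) = 66589/243000000 rad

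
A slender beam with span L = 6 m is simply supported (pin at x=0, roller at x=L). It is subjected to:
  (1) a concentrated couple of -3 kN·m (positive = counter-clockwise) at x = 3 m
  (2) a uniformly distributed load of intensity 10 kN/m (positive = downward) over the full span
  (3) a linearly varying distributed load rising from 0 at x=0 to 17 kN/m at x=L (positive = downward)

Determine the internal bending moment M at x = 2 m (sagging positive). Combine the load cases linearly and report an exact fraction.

M(2) = 623/9 kN·m

Load 1 — applied couple M₀=-3 kN·m at a=3 m (b=L-a=3):
  M_1 = M₀x/L  [x≤a] = (-3)·2/6 = -1 kN·m
Load 2 — uniform load w=10 kN/m over full span:
  M_2 = wx(L-x)/2 = 10·2·(6-2)/2 = 40 kN·m
Load 3 — triangular load w₀=17 kN/m (0→w₀ over full span):
  M_3 = w₀Lx/6 - w₀x³/(6L) = 17·6·2/6 - 17·2³/(6·6) = 272/9 kN·m
Superposition: M = Σ M_i = 623/9 kN·m ≈ 69.222222 kN·m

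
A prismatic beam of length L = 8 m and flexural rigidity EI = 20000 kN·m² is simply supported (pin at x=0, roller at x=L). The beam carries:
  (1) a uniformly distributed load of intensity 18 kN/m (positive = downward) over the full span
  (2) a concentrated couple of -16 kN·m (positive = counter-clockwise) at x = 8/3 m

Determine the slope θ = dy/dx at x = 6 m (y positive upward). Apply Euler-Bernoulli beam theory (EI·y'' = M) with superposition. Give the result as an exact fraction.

θ(6) = 617/45000 rad

Load 1 — uniform load w=18 kN/m over full span:
  θ_1 = -w(L³-6Lx²+4x³)/(24EI) = -18·(8³-6·8·6²+4·6³)/(24·20000) = 33/2500 rad
Load 2 — applied couple M₀=-16 kN·m at a=8/3 m (b=L-a=16/3):
  θ_2 = (M₀x²/(2L)-M₀(x-a)+C₁)/EI  [x>a] with C₁=M₀(3b²-L²)/(6L)=-64/9 = ((-16)·6²/(2·8)-(-16)·(6-(8/3))+(-64/9))/20000 = 23/45000 rad
Superposition: θ = Σ θ_i = 617/45000 rad ≈ 0.013711 rad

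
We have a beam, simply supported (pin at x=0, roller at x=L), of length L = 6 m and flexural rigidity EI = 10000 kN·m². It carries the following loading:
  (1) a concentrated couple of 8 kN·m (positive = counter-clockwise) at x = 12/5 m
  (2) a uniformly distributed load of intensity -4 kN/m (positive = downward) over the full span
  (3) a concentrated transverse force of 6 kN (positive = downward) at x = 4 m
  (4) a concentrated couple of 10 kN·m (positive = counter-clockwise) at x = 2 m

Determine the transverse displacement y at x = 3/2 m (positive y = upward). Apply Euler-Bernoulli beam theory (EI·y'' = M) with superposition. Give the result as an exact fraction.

y(3/2) = 32693/8000000 m

Load 1 — applied couple M₀=8 kN·m at a=12/5 m (b=L-a=18/5):
  y_1 = (M₀x³/(6L)+C₁x)/EI  [x≤a] with C₁=M₀(3b²-L²)/(6L)=16/25 = (8·(3/2)³/(6·6)+(16/25)·(3/2))/10000 = 171/1000000 m
Load 2 — uniform load w=-4 kN/m over full span:
  y_2 = -wx(L³-2Lx²+x³)/(24EI) = -(-4)·(3/2)·(6³-2·6·(3/2)²+(3/2)³)/(24·10000) = 1539/320000 m
Load 3 — point force P=6 kN at a=4 m (b=L-a=2):
  y_3 = -Pbx(L²-b²-x²)/(6LEI)  [x≤a] = -6·2·(3/2)·(6²-2²-(3/2)²)/(6·6·10000) = -119/80000 m
Load 4 — applied couple M₀=10 kN·m at a=2 m (b=L-a=4):
  y_4 = (M₀x³/(6L)+C₁x)/EI  [x≤a] with C₁=M₀(3b²-L²)/(6L)=10/3 = (10·(3/2)³/(6·6)+(10/3)·(3/2))/10000 = 19/32000 m
Superposition: y = Σ y_i = 32693/8000000 m ≈ 0.004087 m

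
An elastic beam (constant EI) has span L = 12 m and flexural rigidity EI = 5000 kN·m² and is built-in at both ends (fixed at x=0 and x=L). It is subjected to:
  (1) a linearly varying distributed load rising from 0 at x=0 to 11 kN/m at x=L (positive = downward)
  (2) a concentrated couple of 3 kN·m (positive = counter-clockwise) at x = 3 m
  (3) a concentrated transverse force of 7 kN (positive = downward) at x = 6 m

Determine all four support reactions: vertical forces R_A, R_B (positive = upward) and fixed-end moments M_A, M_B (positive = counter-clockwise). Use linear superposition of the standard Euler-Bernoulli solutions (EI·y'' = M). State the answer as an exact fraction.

R_A = 3773/160 kN, M_A = 5019/80 kN·m, R_B = 7907/160 kN, M_B = -7101/80 kN·m

Load 1 — triangular load w₀=11 kN/m (0→w₀ over full span):
  R_A = 3w₀L/20 = 3·11·12/20 = 99/5 kN
  M_A = w₀L²/30 = 11·12²/30 = 264/5 kN·m
  R_B = 7w₀L/20 = 7·11·12/20 = 231/5 kN
  M_B = -w₀L²/20 = -11·12²/20 = -396/5 kN·m
Load 2 — applied couple M₀=3 kN·m at a=3 m (b=L-a=9):
  R_A = 6M₀ab/L³ = 6·3·3·9/12³ = 9/32 kN
  M_A = M₀b(2a-b)/L² = 3·9·(2·3-9)/12² = -9/16 kN·m
  R_B = -6M₀ab/L³ = -6·3·3·9/12³ = -9/32 kN
  M_B = M₀a(2b-a)/L² = 3·3·(2·9-3)/12² = 15/16 kN·m
Load 3 — point force P=7 kN at a=6 m (b=L-a=6):
  R_A = Pb²(3a+b)/L³ = 7·6²·(3·6+6)/12³ = 7/2 kN
  M_A = Pab²/L² = 7·6·6²/12² = 21/2 kN·m
  R_B = Pa²(a+3b)/L³ = 7·6²·(6+3·6)/12³ = 7/2 kN
  M_B = -Pa²b/L² = -7·6²·6/12² = -21/2 kN·m
Superposition: R_A = 3773/160 kN, M_A = 5019/80 kN·m, R_B = 7907/160 kN, M_B = -7101/80 kN·m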